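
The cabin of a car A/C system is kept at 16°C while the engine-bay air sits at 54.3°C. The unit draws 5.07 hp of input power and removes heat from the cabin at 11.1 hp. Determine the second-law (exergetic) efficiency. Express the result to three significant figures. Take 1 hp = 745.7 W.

0.290

COP_actual = Q̇_C/Ẇ = 11.10/5.070 = 2.189.
In absolute terms T_C = 289.15 K and T_H = 327.45 K, so ΔT = 38.30 K.
COP_Carnot = T_C/ΔT = 289.15/38.30 = 7.550.
η_II = COP_actual/COP_Carnot = 2.189/7.550 = 0.2900.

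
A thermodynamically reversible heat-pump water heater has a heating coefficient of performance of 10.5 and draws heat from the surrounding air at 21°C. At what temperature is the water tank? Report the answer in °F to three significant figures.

126 °F

COP_HP = T_H/(T_H − T_C) rearranges to T_H = COP·T_C/(COP − 1).
With T_C = 294.15 K, T_H = 10.5 × 294.15/9.500 = 325.11 K.
Converting, 325.11 K = 125.53°F.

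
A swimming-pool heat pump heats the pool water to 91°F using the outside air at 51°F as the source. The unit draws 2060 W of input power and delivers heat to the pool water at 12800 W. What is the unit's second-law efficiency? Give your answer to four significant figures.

COP_actual = Q̇_H/Ẇ = 12800/2060 = 6.214.
In absolute terms T_C = 283.71 K and T_H = 305.93 K, so ΔT = 22.22 K.
COP_Carnot = T_H/ΔT = 305.93/22.22 = 13.77.
η_II = COP_actual/COP_Carnot = 6.214/13.77 = 0.4513.

0.4513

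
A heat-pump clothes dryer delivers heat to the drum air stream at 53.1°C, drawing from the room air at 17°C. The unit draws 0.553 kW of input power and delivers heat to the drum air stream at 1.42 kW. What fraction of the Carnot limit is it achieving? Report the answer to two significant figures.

0.28

COP_actual = Q̇_H/Ẇ = 1.420/0.5530 = 2.568.
In absolute terms T_C = 290.15 K and T_H = 326.25 K, so ΔT = 36.10 K.
COP_Carnot = T_H/ΔT = 326.25/36.10 = 9.037.
η_II = COP_actual/COP_Carnot = 2.568/9.037 = 0.2841.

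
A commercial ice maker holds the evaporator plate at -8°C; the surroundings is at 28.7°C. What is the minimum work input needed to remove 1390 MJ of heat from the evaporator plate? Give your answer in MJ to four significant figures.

192.4 MJ

In absolute terms T_C = 265.15 K and T_H = 301.85 K, so ΔT = 36.70 K.
The reversible limit is COP_R = T_C/ΔT = 7.225, so W_min = Q_C/COP = Q_C·ΔT/T_C.
W_min = 1390 × 36.70/265.15 = 192.4 MJ.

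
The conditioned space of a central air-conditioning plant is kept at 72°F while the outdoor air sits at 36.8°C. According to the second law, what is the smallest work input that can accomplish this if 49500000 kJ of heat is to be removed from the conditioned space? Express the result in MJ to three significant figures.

In absolute terms T_C = 295.37 K and T_H = 309.95 K, so ΔT = 14.58 K.
The reversible limit is COP_R = T_C/ΔT = 20.26, so W_min = Q_C/COP = Q_C·ΔT/T_C.
W_min = 49500000 × 14.58/295.37 = 2443000 kJ = 2443 MJ.

2440 MJ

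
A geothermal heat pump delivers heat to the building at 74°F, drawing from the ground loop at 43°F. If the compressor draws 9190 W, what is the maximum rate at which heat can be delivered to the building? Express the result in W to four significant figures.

158200 W

In absolute terms T_C = 279.26 K and T_H = 296.48 K, so ΔT = 17.22 K.
COP_Carnot = T_H/ΔT = 296.48/17.22 = 17.22.
Q̇_max = COP_Carnot × Ẇ = 17.22 × 9190 W = 158200 W.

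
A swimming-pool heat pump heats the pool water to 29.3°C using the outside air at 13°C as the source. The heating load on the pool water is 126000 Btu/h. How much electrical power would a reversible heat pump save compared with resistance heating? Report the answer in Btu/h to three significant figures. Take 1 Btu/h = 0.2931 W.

In absolute terms T_C = 286.15 K and T_H = 302.45 K, so ΔT = 16.30 K.
COP_Carnot = T_H/ΔT = 302.45/16.30 = 18.56.
Resistance heating needs Ẇ_res = Q̇_H = 126000 Btu/h; the reversible heat pump needs only Ẇ_hp = Q̇_H/COP = 6791 Btu/h.
Saving = 126000 − 6791 = 119200 Btu/h.

119000 Btu/h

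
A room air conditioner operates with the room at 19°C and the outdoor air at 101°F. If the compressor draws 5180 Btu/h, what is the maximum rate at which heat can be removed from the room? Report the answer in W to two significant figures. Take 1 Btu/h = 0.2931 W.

23000 W

In absolute terms T_C = 292.15 K and T_H = 311.48 K, so ΔT = 19.33 K.
COP_Carnot = T_C/ΔT = 292.15/19.33 = 15.11.
Q̇_max = COP_Carnot × Ẇ = 15.11 × 5180 Btu/h = 78280 Btu/h = 22940 W.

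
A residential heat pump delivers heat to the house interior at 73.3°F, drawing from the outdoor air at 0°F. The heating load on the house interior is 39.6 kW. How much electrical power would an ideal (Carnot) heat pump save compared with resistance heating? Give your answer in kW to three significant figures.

34.2 kW

In absolute terms T_C = 255.37 K and T_H = 296.09 K, so ΔT = 40.72 K.
COP_Carnot = T_H/ΔT = 296.09/40.72 = 7.271.
Resistance heating needs Ẇ_res = Q̇_H = 39.60 kW; the reversible heat pump needs only Ẇ_hp = Q̇_H/COP = 5.446 kW.
Saving = 39.60 − 5.446 = 34.15 kW.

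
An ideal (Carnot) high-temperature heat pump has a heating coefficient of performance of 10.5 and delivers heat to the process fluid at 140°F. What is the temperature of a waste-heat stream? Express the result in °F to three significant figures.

82.9 °F

COP_HP = T_H/(T_H − T_C) gives T_H − T_C = T_H/COP.
With T_H = 333.15 K, T_C = 333.15 × (1 − 1/10.5) = 301.42 K.
Converting, 301.42 K = 82.89°F.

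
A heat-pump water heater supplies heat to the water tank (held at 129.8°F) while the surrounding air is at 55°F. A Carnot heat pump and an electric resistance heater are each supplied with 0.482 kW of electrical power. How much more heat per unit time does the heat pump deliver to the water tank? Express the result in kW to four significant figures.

In absolute terms T_C = 285.93 K and T_H = 327.48 K, so ΔT = 41.56 K.
COP_Carnot = T_H/ΔT = 327.48/41.56 = 7.881.
The heat pump delivers Q̇_H = COP × Ẇ = 3.798 kW; the resistance heater delivers Ẇ = 0.4820 kW.
Extra = (COP − 1)·Ẇ = 3.316 kW.

3.316 kW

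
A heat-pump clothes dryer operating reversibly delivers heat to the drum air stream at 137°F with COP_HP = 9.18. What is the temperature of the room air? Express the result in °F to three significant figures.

COP_HP = T_H/(T_H − T_C) gives T_H − T_C = T_H/COP.
With T_H = 331.48 K, T_C = 331.48 × (1 − 1/9.18) = 295.37 K.
Converting, 295.37 K = 72.00°F.

72.0 °F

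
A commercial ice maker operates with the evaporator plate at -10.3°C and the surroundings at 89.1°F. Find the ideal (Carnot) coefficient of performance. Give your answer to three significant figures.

In absolute terms T_C = 262.85 K and T_H = 304.87 K, so ΔT = 42.02 K.
For a reversible cycle, COP_Carnot = T_C/ΔT = 262.85/42.02 = 6.255.

6.26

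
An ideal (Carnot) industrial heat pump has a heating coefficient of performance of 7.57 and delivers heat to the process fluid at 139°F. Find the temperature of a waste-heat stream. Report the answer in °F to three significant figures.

59.9 °F

COP_HP = T_H/(T_H − T_C) gives T_H − T_C = T_H/COP.
With T_H = 332.59 K, T_C = 332.59 × (1 − 1/7.57) = 288.66 K.
Converting, 288.66 K = 59.92°F.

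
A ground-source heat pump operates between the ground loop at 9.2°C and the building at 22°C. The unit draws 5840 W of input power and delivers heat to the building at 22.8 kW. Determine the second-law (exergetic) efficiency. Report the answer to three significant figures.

0.169

Converting, Q̇_H = 22.80 kW = 22800 W, so COP_actual = Q̇_H/Ẇ = 22800/5840 = 3.904.
In absolute terms T_C = 282.35 K and T_H = 295.15 K, so ΔT = 12.80 K.
COP_Carnot = T_H/ΔT = 295.15/12.80 = 23.06.
η_II = COP_actual/COP_Carnot = 3.904/23.06 = 0.1693.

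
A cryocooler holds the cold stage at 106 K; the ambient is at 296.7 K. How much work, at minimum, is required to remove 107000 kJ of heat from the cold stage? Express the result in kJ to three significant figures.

The reservoir spacing is ΔT = 296.7 − 106 = 190.7 K.
The reversible limit is COP_R = T_C/ΔT = 0.5558, so W_min = Q_C/COP = Q_C·ΔT/T_C.
W_min = 107000 × 190.7/106.00 = 192500 kJ.

192000 kJ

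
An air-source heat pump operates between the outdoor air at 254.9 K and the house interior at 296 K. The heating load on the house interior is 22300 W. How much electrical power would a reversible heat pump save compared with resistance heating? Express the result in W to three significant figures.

19200 W

The reservoir spacing is ΔT = 296 − 254.9 = 41.10 K.
COP_Carnot = T_H/ΔT = 296.00/41.10 = 7.202.
Resistance heating needs Ẇ_res = Q̇_H = 22300 W; the reversible heat pump needs only Ẇ_hp = Q̇_H/COP = 3096 W.
Saving = 22300 − 3096 = 19200 W.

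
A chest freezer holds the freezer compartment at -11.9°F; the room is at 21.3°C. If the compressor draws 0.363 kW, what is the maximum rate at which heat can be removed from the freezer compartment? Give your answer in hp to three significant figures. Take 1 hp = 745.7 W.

2.65 hp

In absolute terms T_C = 248.76 K and T_H = 294.45 K, so ΔT = 45.69 K.
COP_Carnot = T_C/ΔT = 248.76/45.69 = 5.445.
Q̇_max = COP_Carnot × Ẇ = 5.445 × 0.3630 kW = 1.976 kW = 2.650 hp.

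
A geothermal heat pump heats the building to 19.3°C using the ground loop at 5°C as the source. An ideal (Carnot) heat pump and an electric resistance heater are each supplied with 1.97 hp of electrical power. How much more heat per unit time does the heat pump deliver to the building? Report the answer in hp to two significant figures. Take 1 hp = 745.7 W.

In absolute terms T_C = 278.15 K and T_H = 292.45 K, so ΔT = 14.30 K.
COP_Carnot = T_H/ΔT = 292.45/14.30 = 20.45.
The heat pump delivers Q̇_H = COP × Ẇ = 40.29 hp; the resistance heater delivers Ẇ = 1.970 hp.
Extra = (COP − 1)·Ẇ = 38.32 hp.

38 hp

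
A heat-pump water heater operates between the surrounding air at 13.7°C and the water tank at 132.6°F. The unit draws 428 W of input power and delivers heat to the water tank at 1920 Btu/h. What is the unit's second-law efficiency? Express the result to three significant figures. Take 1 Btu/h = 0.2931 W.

Converting, Q̇_H = 1920 Btu/h = 562.8 W, so COP_actual = Q̇_H/Ẇ = 562.8/428.0 = 1.315.
In absolute terms T_C = 286.85 K and T_H = 329.04 K, so ΔT = 42.19 K.
COP_Carnot = T_H/ΔT = 329.04/42.19 = 7.799.
η_II = COP_actual/COP_Carnot = 1.315/7.799 = 0.1686.

0.169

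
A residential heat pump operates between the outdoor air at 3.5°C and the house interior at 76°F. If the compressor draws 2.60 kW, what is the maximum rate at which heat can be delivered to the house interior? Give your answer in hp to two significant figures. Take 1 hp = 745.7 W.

50 hp

In absolute terms T_C = 276.65 K and T_H = 297.59 K, so ΔT = 20.94 K.
COP_Carnot = T_H/ΔT = 297.59/20.94 = 14.21.
Q̇_max = COP_Carnot × Ẇ = 14.21 × 2.600 kW = 36.94 kW = 49.54 hp.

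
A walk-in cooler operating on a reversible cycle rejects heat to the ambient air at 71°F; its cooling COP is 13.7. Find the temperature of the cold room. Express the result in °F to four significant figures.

34.90 °F

For a Carnot refrigerator COP_R = T_C/(T_H − T_C), so T_C = COP·T_H/(1 + COP).
With T_H = 294.82 K, T_C = 13.7 × 294.82/14.70 = 274.76 K.
Converting, 274.76 K = 34.90°F.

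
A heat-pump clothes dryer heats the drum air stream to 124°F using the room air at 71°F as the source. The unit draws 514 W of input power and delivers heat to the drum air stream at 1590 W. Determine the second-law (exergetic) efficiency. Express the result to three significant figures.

COP_actual = Q̇_H/Ẇ = 1590/514.0 = 3.093.
In absolute terms T_C = 294.82 K and T_H = 324.26 K, so ΔT = 29.44 K.
COP_Carnot = T_H/ΔT = 324.26/29.44 = 11.01.
η_II = COP_actual/COP_Carnot = 3.093/11.01 = 0.2809.

0.281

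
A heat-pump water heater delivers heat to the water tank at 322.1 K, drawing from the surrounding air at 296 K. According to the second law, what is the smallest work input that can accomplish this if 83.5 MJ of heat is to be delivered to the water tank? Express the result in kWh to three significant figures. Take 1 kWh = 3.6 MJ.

1.88 kWh

The reservoir spacing is ΔT = 322.1 − 296 = 26.10 K.
The reversible limit is COP_HP = T_H/ΔT = 12.34, so W_min = Q_H/COP = Q_H·ΔT/T_H.
W_min = 83.50 × 26.10/322.10 = 6.766 MJ = 1.879 kWh.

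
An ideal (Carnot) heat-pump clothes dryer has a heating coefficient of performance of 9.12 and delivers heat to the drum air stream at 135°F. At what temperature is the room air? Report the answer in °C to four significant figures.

21.00 °C

COP_HP = T_H/(T_H − T_C) gives T_H − T_C = T_H/COP.
With T_H = 330.37 K, T_C = 330.37 × (1 − 1/9.12) = 294.15 K.
Converting, 294.15 K = 21.00°C.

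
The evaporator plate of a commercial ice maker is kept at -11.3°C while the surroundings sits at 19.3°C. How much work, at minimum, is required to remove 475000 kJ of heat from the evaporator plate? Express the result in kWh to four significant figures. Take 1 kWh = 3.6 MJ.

In absolute terms T_C = 261.85 K and T_H = 292.45 K, so ΔT = 30.60 K.
The reversible limit is COP_R = T_C/ΔT = 8.557, so W_min = Q_C/COP = Q_C·ΔT/T_C.
W_min = 475000 × 30.60/261.85 = 55510 kJ = 15.42 kWh.

15.42 kWh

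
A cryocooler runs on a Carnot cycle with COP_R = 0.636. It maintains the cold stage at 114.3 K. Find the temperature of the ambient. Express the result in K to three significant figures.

294 K

COP_R = T_C/(T_H − T_C) gives T_H − T_C = T_C/COP.
With T_C = 114.30 K, T_H = 114.30 × (1 + 1/0.636) = 294.02 K.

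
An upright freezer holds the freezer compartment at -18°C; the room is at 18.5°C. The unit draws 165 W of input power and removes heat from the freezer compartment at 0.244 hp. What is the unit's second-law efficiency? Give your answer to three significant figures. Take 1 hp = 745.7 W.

Converting, Q̇_C = 0.2440 hp = 182.0 W, so COP_actual = Q̇_C/Ẇ = 182.0/165.0 = 1.103.
In absolute terms T_C = 255.15 K and T_H = 291.65 K, so ΔT = 36.50 K.
COP_Carnot = T_C/ΔT = 255.15/36.50 = 6.990.
η_II = COP_actual/COP_Carnot = 1.103/6.990 = 0.1577.

0.158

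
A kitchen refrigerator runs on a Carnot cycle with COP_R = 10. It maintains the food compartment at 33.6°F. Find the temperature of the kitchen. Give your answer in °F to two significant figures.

COP_R = T_C/(T_H − T_C) gives T_H − T_C = T_C/COP.
With T_C = 274.04 K, T_H = 274.04 × (1 + 1/10) = 301.44 K.
Converting, 301.44 K = 82.93°F.

83 °F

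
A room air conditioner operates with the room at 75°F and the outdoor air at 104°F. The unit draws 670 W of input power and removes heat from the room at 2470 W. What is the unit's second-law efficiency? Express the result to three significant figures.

0.200

COP_actual = Q̇_C/Ẇ = 2470/670.0 = 3.687.
In absolute terms T_C = 297.04 K and T_H = 313.15 K, so ΔT = 16.11 K.
COP_Carnot = T_C/ΔT = 297.04/16.11 = 18.44.
η_II = COP_actual/COP_Carnot = 3.687/18.44 = 0.2000.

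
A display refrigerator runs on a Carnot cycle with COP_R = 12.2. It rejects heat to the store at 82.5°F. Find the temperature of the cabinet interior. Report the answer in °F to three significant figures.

41.4 °F

For a Carnot refrigerator COP_R = T_C/(T_H − T_C), so T_C = COP·T_H/(1 + COP).
With T_H = 301.21 K, T_C = 12.2 × 301.21/13.20 = 278.39 K.
Converting, 278.39 K = 41.43°F.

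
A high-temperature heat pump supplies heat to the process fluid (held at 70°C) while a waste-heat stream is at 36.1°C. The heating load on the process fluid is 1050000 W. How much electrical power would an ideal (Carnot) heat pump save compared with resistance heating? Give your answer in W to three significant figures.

In absolute terms T_C = 309.25 K and T_H = 343.15 K, so ΔT = 33.90 K.
COP_Carnot = T_H/ΔT = 343.15/33.90 = 10.12.
Resistance heating needs Ẇ_res = Q̇_H = 1050000 W; the reversible heat pump needs only Ẇ_hp = Q̇_H/COP = 103700 W.
Saving = 1050000 − 103700 = 946300 W.

946000 W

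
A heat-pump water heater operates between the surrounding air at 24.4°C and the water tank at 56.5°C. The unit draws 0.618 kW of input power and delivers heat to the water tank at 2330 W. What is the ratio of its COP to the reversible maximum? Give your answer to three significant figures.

0.367

Converting, Q̇_H = 2330 W = 2.330 kW, so COP_actual = Q̇_H/Ẇ = 2.330/0.6180 = 3.770.
In absolute terms T_C = 297.55 K and T_H = 329.65 K, so ΔT = 32.10 K.
COP_Carnot = T_H/ΔT = 329.65/32.10 = 10.27.
η_II = COP_actual/COP_Carnot = 3.770/10.27 = 0.3671.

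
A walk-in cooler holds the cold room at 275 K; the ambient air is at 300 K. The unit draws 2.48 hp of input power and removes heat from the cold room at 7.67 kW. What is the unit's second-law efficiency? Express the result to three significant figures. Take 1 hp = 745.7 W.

0.377

Converting, Q̇_C = 7.670 kW = 10.29 hp, so COP_actual = Q̇_C/Ẇ = 10.29/2.480 = 4.147.
The reservoir spacing is ΔT = 300 − 275 = 25.00 K.
COP_Carnot = T_C/ΔT = 275.00/25.00 = 11.00.
η_II = COP_actual/COP_Carnot = 4.147/11.00 = 0.3770.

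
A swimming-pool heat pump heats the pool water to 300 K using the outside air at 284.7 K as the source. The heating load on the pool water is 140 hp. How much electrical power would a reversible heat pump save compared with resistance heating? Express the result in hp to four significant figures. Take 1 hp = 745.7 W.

The reservoir spacing is ΔT = 300 − 284.7 = 15.30 K.
COP_Carnot = T_H/ΔT = 300.00/15.30 = 19.61.
Resistance heating needs Ẇ_res = Q̇_H = 140.0 hp; the reversible heat pump needs only Ẇ_hp = Q̇_H/COP = 7.140 hp.
Saving = 140.0 − 7.140 = 132.9 hp.

132.9 hp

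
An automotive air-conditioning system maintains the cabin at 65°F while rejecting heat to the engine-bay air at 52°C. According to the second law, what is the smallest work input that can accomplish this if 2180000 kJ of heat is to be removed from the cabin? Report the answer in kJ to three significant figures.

In absolute terms T_C = 291.48 K and T_H = 325.15 K, so ΔT = 33.67 K.
The reversible limit is COP_R = T_C/ΔT = 8.658, so W_min = Q_C/COP = Q_C·ΔT/T_C.
W_min = 2180000 × 33.67/291.48 = 251800 kJ.

252000 kJ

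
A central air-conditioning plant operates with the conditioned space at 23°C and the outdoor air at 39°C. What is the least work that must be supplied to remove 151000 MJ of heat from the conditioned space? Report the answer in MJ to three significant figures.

8160 MJ

In absolute terms T_C = 296.15 K and T_H = 312.15 K, so ΔT = 16.00 K.
The reversible limit is COP_R = T_C/ΔT = 18.51, so W_min = Q_C/COP = Q_C·ΔT/T_C.
W_min = 151000 × 16.00/296.15 = 8158 MJ.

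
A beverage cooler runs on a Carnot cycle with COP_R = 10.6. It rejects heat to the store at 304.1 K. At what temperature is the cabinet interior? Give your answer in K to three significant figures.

For a Carnot refrigerator COP_R = T_C/(T_H − T_C), so T_C = COP·T_H/(1 + COP).
With T_H = 304.10 K, T_C = 10.6 × 304.10/11.60 = 277.88 K.

278 K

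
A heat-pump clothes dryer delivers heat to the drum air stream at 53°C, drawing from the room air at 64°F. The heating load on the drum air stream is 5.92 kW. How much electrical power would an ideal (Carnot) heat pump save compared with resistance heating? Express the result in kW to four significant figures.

5.281 kW

In absolute terms T_C = 290.93 K and T_H = 326.15 K, so ΔT = 35.22 K.
COP_Carnot = T_H/ΔT = 326.15/35.22 = 9.260.
Resistance heating needs Ẇ_res = Q̇_H = 5.920 kW; the reversible heat pump needs only Ẇ_hp = Q̇_H/COP = 0.6393 kW.
Saving = 5.920 − 0.6393 = 5.281 kW.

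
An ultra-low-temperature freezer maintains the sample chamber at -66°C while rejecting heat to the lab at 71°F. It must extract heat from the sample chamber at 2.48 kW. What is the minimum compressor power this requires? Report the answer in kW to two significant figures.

In absolute terms T_C = 207.15 K and T_H = 294.82 K, so ΔT = 87.67 K.
COP_Carnot = T_C/ΔT = 207.15/87.67 = 2.363.
Ẇ_min = Q̇/COP_Carnot = 2.480/2.363 = 1.050 kW.

1.0 kW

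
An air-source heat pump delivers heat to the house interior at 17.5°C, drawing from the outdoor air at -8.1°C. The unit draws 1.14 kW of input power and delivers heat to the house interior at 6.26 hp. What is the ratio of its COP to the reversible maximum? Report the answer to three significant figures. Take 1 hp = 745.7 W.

0.361

Converting, Q̇_H = 6.260 hp = 4.668 kW, so COP_actual = Q̇_H/Ẇ = 4.668/1.140 = 4.095.
In absolute terms T_C = 265.05 K and T_H = 290.65 K, so ΔT = 25.60 K.
COP_Carnot = T_H/ΔT = 290.65/25.60 = 11.35.
η_II = COP_actual/COP_Carnot = 4.095/11.35 = 0.3607.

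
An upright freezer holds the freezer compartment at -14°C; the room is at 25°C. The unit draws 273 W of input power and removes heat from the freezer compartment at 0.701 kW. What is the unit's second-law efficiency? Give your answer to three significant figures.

0.386

Converting, Q̇_C = 0.7010 kW = 701.0 W, so COP_actual = Q̇_C/Ẇ = 701.0/273.0 = 2.568.
In absolute terms T_C = 259.15 K and T_H = 298.15 K, so ΔT = 39.00 K.
COP_Carnot = T_C/ΔT = 259.15/39.00 = 6.645.
η_II = COP_actual/COP_Carnot = 2.568/6.645 = 0.3864.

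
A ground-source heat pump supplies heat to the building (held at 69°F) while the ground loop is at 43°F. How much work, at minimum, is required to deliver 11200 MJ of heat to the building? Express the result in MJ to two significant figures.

In absolute terms T_C = 279.26 K and T_H = 293.71 K, so ΔT = 14.44 K.
The reversible limit is COP_HP = T_H/ΔT = 20.33, so W_min = Q_H/COP = Q_H·ΔT/T_H.
W_min = 11200 × 14.44/293.71 = 550.8 MJ.

550 MJ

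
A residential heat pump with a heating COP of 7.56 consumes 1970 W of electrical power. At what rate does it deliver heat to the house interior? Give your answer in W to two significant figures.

15000 W

Q̇_H = COP_HP × Ẇ = 7.56 × 1970 = 14890 W.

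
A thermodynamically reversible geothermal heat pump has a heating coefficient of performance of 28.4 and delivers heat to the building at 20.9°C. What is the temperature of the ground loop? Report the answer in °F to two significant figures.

51 °F

COP_HP = T_H/(T_H − T_C) gives T_H − T_C = T_H/COP.
With T_H = 294.05 K, T_C = 294.05 × (1 − 1/28.4) = 283.70 K.
Converting, 283.70 K = 50.98°F.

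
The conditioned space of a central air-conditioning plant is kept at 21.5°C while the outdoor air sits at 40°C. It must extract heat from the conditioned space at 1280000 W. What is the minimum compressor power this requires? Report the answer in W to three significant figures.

80400 W

In absolute terms T_C = 294.65 K and T_H = 313.15 K, so ΔT = 18.50 K.
COP_Carnot = T_C/ΔT = 294.65/18.50 = 15.93.
Ẇ_min = Q̇/COP_Carnot = 1280000/15.93 = 80370 W.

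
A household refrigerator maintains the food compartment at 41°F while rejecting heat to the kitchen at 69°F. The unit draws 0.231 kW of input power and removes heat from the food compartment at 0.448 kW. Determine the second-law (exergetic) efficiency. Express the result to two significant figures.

COP_actual = Q̇_C/Ẇ = 0.4480/0.2310 = 1.939.
In absolute terms T_C = 278.15 K and T_H = 293.71 K, so ΔT = 15.56 K.
COP_Carnot = T_C/ΔT = 278.15/15.56 = 17.88.
η_II = COP_actual/COP_Carnot = 1.939/17.88 = 0.1085.

0.11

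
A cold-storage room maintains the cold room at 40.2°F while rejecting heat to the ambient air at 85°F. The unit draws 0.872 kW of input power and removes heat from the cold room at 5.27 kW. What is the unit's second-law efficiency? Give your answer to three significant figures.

COP_actual = Q̇_C/Ẇ = 5.270/0.8720 = 6.044.
In absolute terms T_C = 277.71 K and T_H = 302.59 K, so ΔT = 24.89 K.
COP_Carnot = T_C/ΔT = 277.71/24.89 = 11.16.
η_II = COP_actual/COP_Carnot = 6.044/11.16 = 0.5416.

0.542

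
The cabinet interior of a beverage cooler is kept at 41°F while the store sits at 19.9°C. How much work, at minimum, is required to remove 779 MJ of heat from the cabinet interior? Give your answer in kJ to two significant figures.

In absolute terms T_C = 278.15 K and T_H = 293.05 K, so ΔT = 14.90 K.
The reversible limit is COP_R = T_C/ΔT = 18.67, so W_min = Q_C/COP = Q_C·ΔT/T_C.
W_min = 779.0 × 14.90/278.15 = 41.73 MJ = 41730 kJ.

42000 kJ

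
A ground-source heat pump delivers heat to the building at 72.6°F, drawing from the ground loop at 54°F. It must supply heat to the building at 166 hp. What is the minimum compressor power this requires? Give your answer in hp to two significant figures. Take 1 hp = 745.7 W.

5.8 hp

In absolute terms T_C = 285.37 K and T_H = 295.71 K, so ΔT = 10.33 K.
COP_Carnot = T_H/ΔT = 295.71/10.33 = 28.62.
Ẇ_min = Q̇/COP_Carnot = 166.0/28.62 = 5.801 hp.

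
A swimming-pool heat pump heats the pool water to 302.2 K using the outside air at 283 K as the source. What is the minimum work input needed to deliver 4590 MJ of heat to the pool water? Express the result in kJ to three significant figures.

292000 kJ

The reservoir spacing is ΔT = 302.2 − 283 = 19.20 K.
The reversible limit is COP_HP = T_H/ΔT = 15.74, so W_min = Q_H/COP = Q_H·ΔT/T_H.
W_min = 4590 × 19.20/302.20 = 291.6 MJ = 291600 kJ.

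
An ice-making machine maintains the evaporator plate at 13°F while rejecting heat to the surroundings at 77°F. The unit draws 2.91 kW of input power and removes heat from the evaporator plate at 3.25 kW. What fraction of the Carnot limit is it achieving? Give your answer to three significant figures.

0.151

COP_actual = Q̇_C/Ẇ = 3.250/2.910 = 1.117.
In absolute terms T_C = 262.59 K and T_H = 298.15 K, so ΔT = 35.56 K.
COP_Carnot = T_C/ΔT = 262.59/35.56 = 7.385.
η_II = COP_actual/COP_Carnot = 1.117/7.385 = 0.1512.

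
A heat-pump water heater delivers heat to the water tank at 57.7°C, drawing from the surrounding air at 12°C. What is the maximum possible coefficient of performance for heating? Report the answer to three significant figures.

7.24

In absolute terms T_C = 285.15 K and T_H = 330.85 K, so ΔT = 45.70 K.
For a reversible cycle, COP_Carnot = T_H/ΔT = 330.85/45.70 = 7.240.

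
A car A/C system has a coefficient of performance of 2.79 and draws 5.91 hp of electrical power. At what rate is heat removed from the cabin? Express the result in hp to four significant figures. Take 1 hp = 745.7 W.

Q̇_C = COP × Ẇ = 2.79 × 5.910 = 16.49 hp.

16.49 hp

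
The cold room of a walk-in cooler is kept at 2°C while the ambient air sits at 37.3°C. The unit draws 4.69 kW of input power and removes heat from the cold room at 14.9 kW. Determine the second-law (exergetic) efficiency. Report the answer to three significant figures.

COP_actual = Q̇_C/Ẇ = 14.90/4.690 = 3.177.
In absolute terms T_C = 275.15 K and T_H = 310.45 K, so ΔT = 35.30 K.
COP_Carnot = T_C/ΔT = 275.15/35.30 = 7.795.
η_II = COP_actual/COP_Carnot = 3.177/7.795 = 0.4076.

0.408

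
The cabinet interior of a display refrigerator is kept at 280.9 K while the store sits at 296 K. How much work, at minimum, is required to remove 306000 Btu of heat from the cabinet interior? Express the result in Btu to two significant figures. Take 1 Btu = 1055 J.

The reservoir spacing is ΔT = 296 − 280.9 = 15.10 K.
The reversible limit is COP_R = T_C/ΔT = 18.60, so W_min = Q_C/COP = Q_C·ΔT/T_C.
W_min = 306000 × 15.10/280.90 = 16450 Btu.

16000 Btu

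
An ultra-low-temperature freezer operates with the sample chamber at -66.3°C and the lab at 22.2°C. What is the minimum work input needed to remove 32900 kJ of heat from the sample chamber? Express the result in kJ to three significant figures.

14100 kJ

In absolute terms T_C = 206.85 K and T_H = 295.35 K, so ΔT = 88.50 K.
The reversible limit is COP_R = T_C/ΔT = 2.337, so W_min = Q_C/COP = Q_C·ΔT/T_C.
W_min = 32900 × 88.50/206.85 = 14080 kJ.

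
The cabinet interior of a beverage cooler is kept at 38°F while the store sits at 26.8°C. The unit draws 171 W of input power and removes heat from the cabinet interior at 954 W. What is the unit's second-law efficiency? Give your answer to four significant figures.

0.4735

COP_actual = Q̇_C/Ẇ = 954.0/171.0 = 5.579.
In absolute terms T_C = 276.48 K and T_H = 299.95 K, so ΔT = 23.47 K.
COP_Carnot = T_C/ΔT = 276.48/23.47 = 11.78.
η_II = COP_actual/COP_Carnot = 5.579/11.78 = 0.4735.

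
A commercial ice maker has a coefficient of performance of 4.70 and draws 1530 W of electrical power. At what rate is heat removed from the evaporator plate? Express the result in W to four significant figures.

7191 W

Q̇_C = COP × Ẇ = 4.70 × 1530 = 7191 W.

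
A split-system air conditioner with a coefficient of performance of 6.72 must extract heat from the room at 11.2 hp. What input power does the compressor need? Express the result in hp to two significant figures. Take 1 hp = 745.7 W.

1.7 hp

Ẇ = Q̇_C/COP = 11.20/6.72 = 1.667 hp.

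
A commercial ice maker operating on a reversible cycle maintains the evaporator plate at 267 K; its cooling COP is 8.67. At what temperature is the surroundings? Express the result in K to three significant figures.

298 K

COP_R = T_C/(T_H − T_C) gives T_H − T_C = T_C/COP.
With T_C = 267.00 K, T_H = 267.00 × (1 + 1/8.67) = 297.80 K.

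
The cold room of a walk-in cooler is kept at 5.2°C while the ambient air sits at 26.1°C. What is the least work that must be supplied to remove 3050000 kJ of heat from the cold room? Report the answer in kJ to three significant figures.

In absolute terms T_C = 278.35 K and T_H = 299.25 K, so ΔT = 20.90 K.
The reversible limit is COP_R = T_C/ΔT = 13.32, so W_min = Q_C/COP = Q_C·ΔT/T_C.
W_min = 3050000 × 20.90/278.35 = 229000 kJ.

229000 kJ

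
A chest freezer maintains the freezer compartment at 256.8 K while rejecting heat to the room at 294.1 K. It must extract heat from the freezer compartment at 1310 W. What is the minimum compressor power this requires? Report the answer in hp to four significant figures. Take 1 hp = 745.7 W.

0.2552 hp

The reservoir spacing is ΔT = 294.1 − 256.8 = 37.30 K.
COP_Carnot = T_C/ΔT = 256.80/37.30 = 6.885.
Ẇ_min = Q̇/COP_Carnot = 1310/6.885 = 190.3 W = 0.2552 hp.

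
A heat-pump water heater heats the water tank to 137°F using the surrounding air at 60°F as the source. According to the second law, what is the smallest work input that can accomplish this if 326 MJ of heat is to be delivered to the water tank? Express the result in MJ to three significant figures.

42.1 MJ

In absolute terms T_C = 288.71 K and T_H = 331.48 K, so ΔT = 42.78 K.
The reversible limit is COP_HP = T_H/ΔT = 7.749, so W_min = Q_H/COP = Q_H·ΔT/T_H.
W_min = 326.0 × 42.78/331.48 = 42.07 MJ.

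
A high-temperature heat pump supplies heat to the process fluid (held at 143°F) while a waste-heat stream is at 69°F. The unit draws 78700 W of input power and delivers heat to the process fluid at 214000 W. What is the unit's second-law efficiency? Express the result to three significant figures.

0.334

COP_actual = Q̇_H/Ẇ = 214000/78700 = 2.719.
In absolute terms T_C = 293.71 K and T_H = 334.82 K, so ΔT = 41.11 K.
COP_Carnot = T_H/ΔT = 334.82/41.11 = 8.144.
η_II = COP_actual/COP_Carnot = 2.719/8.144 = 0.3339.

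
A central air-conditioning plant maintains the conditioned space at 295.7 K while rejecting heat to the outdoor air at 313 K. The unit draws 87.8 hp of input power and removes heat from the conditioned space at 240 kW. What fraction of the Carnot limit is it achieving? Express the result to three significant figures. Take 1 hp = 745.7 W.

0.214

Converting, Q̇_C = 240.0 kW = 321.8 hp, so COP_actual = Q̇_C/Ẇ = 321.8/87.80 = 3.666.
The reservoir spacing is ΔT = 313 − 295.7 = 17.30 K.
COP_Carnot = T_C/ΔT = 295.70/17.30 = 17.09.
η_II = COP_actual/COP_Carnot = 3.666/17.09 = 0.2145.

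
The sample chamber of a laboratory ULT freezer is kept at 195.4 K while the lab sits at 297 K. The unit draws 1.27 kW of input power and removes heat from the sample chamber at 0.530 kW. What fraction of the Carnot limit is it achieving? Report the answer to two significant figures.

COP_actual = Q̇_C/Ẇ = 0.5300/1.270 = 0.4173.
The reservoir spacing is ΔT = 297 − 195.4 = 101.6 K.
COP_Carnot = T_C/ΔT = 195.40/101.6 = 1.923.
η_II = COP_actual/COP_Carnot = 0.4173/1.923 = 0.2170.

0.22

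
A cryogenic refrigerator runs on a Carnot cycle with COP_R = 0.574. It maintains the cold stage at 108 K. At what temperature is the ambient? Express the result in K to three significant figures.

COP_R = T_C/(T_H − T_C) gives T_H − T_C = T_C/COP.
With T_C = 108.00 K, T_H = 108.00 × (1 + 1/0.574) = 296.15 K.

296 K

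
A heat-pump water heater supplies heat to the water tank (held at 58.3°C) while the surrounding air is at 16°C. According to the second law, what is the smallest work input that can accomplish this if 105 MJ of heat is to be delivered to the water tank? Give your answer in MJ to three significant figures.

In absolute terms T_C = 289.15 K and T_H = 331.45 K, so ΔT = 42.30 K.
The reversible limit is COP_HP = T_H/ΔT = 7.836, so W_min = Q_H/COP = Q_H·ΔT/T_H.
W_min = 105.0 × 42.30/331.45 = 13.40 MJ.

13.4 MJ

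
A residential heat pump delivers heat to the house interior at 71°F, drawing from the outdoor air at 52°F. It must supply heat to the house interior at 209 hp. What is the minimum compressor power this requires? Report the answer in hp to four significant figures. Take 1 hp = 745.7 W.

7.483 hp

In absolute terms T_C = 284.26 K and T_H = 294.82 K, so ΔT = 10.56 K.
COP_Carnot = T_H/ΔT = 294.82/10.56 = 27.93.
Ẇ_min = Q̇/COP_Carnot = 209.0/27.93 = 7.483 hp.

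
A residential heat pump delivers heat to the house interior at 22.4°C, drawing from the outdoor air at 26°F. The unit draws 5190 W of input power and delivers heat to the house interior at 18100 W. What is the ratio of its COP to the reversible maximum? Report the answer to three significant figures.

0.304

COP_actual = Q̇_H/Ẇ = 18100/5190 = 3.487.
In absolute terms T_C = 269.82 K and T_H = 295.55 K, so ΔT = 25.73 K.
COP_Carnot = T_H/ΔT = 295.55/25.73 = 11.49.
η_II = COP_actual/COP_Carnot = 3.487/11.49 = 0.3037.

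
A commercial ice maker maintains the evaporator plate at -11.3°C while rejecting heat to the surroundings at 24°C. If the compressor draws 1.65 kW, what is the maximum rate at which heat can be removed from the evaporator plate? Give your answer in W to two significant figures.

In absolute terms T_C = 261.85 K and T_H = 297.15 K, so ΔT = 35.30 K.
COP_Carnot = T_C/ΔT = 261.85/35.30 = 7.418.
Q̇_max = COP_Carnot × Ẇ = 7.418 × 1.650 kW = 12.24 kW = 12240 W.

12000 W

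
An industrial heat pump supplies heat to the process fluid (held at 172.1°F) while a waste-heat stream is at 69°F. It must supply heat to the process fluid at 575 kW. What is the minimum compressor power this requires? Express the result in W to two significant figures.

In absolute terms T_C = 293.71 K and T_H = 350.98 K, so ΔT = 57.28 K.
COP_Carnot = T_H/ΔT = 350.98/57.28 = 6.128.
Ẇ_min = Q̇/COP_Carnot = 575.0/6.128 = 93.84 kW = 93840 W.

94000 W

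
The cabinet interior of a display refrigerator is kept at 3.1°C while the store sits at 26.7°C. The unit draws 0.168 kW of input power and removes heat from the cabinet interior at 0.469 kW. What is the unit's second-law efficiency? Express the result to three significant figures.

COP_actual = Q̇_C/Ẇ = 0.4690/0.1680 = 2.792.
In absolute terms T_C = 276.25 K and T_H = 299.85 K, so ΔT = 23.60 K.
COP_Carnot = T_C/ΔT = 276.25/23.60 = 11.71.
η_II = COP_actual/COP_Carnot = 2.792/11.71 = 0.2385.

0.238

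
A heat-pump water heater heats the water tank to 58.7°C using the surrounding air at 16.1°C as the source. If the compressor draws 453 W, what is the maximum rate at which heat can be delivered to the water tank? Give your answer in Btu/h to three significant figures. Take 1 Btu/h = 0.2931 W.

12000 Btu/h

In absolute terms T_C = 289.25 K and T_H = 331.85 K, so ΔT = 42.60 K.
COP_Carnot = T_H/ΔT = 331.85/42.60 = 7.790.
Q̇_max = COP_Carnot × Ẇ = 7.790 × 453.0 W = 3529 W = 12040 Btu/h.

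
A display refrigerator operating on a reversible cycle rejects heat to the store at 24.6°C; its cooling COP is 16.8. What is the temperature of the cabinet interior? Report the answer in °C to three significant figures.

For a Carnot refrigerator COP_R = T_C/(T_H − T_C), so T_C = COP·T_H/(1 + COP).
With T_H = 297.75 K, T_C = 16.8 × 297.75/17.80 = 281.02 K.
Converting, 281.02 K = 7.87°C.

7.87 °C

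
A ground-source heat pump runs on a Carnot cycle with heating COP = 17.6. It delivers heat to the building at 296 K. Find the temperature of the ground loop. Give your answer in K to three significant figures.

COP_HP = T_H/(T_H − T_C) gives T_H − T_C = T_H/COP.
With T_H = 296.00 K, T_C = 296.00 × (1 − 1/17.6) = 279.18 K.

279 K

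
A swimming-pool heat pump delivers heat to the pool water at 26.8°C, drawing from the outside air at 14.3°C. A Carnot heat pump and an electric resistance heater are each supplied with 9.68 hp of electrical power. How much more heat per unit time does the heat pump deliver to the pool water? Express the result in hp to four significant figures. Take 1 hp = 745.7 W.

In absolute terms T_C = 287.45 K and T_H = 299.95 K, so ΔT = 12.50 K.
COP_Carnot = T_H/ΔT = 299.95/12.50 = 24.00.
The heat pump delivers Q̇_H = COP × Ẇ = 232.3 hp; the resistance heater delivers Ẇ = 9.680 hp.
Extra = (COP − 1)·Ẇ = 222.6 hp.

222.6 hp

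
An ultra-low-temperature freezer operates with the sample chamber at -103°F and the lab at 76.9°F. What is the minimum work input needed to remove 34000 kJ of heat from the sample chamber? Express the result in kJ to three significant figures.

17100 kJ

In absolute terms T_C = 198.15 K and T_H = 298.09 K, so ΔT = 99.94 K.
The reversible limit is COP_R = T_C/ΔT = 1.983, so W_min = Q_C/COP = Q_C·ΔT/T_C.
W_min = 34000 × 99.94/198.15 = 17150 kJ.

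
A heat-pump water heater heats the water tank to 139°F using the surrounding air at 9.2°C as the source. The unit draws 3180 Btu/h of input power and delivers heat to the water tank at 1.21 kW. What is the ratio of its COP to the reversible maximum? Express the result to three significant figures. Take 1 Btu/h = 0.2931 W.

0.196

Converting, Q̇_H = 1.210 kW = 4128 Btu/h, so COP_actual = Q̇_H/Ẇ = 4128/3180 = 1.298.
In absolute terms T_C = 282.35 K and T_H = 332.59 K, so ΔT = 50.24 K.
COP_Carnot = T_H/ΔT = 332.59/50.24 = 6.620.
η_II = COP_actual/COP_Carnot = 1.298/6.620 = 0.1961.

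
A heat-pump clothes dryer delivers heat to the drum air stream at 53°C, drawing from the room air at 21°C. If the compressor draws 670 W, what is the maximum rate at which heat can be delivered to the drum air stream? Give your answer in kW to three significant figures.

In absolute terms T_C = 294.15 K and T_H = 326.15 K, so ΔT = 32.00 K.
COP_Carnot = T_H/ΔT = 326.15/32.00 = 10.19.
Q̇_max = COP_Carnot × Ẇ = 10.19 × 670.0 W = 6829 W = 6.829 kW.

6.83 kW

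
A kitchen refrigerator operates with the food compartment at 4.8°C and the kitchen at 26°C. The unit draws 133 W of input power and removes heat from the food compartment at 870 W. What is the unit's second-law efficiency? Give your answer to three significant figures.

COP_actual = Q̇_C/Ẇ = 870.0/133.0 = 6.541.
In absolute terms T_C = 277.95 K and T_H = 299.15 K, so ΔT = 21.20 K.
COP_Carnot = T_C/ΔT = 277.95/21.20 = 13.11.
η_II = COP_actual/COP_Carnot = 6.541/13.11 = 0.4989.

0.499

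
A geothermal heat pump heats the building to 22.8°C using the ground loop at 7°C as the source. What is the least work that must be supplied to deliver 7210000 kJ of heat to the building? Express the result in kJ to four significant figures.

384900 kJ

In absolute terms T_C = 280.15 K and T_H = 295.95 K, so ΔT = 15.80 K.
The reversible limit is COP_HP = T_H/ΔT = 18.73, so W_min = Q_H/COP = Q_H·ΔT/T_H.
W_min = 7210000 × 15.80/295.95 = 384900 kJ.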